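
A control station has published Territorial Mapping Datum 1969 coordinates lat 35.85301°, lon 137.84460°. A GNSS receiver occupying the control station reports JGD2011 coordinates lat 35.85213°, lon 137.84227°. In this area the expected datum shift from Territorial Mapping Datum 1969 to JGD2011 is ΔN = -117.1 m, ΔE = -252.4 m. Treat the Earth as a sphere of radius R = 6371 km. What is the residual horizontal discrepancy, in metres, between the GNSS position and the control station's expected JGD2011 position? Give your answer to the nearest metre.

47 m

Observed coordinate differences: Δφ = -0.00088°, Δλ = -0.00233°.
Converting to metres (1° lat = 111195 m, cos φ = 0.810522): observed ΔN = -97.9 m, observed ΔE = -210.0 m.
Subtracting the expected shift leaves a residual of -97.9 − (-117.1) = 19.2 m north and -210.0 − (-252.4) = 42.4 m east.
Residual distance = √(19.2² + 42.4²) = 46.6 m.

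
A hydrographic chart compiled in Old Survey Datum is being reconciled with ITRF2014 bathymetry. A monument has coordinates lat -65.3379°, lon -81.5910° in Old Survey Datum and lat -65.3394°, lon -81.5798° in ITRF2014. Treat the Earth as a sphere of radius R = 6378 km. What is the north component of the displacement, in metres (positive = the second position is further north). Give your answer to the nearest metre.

ΔN = -167 m

Δφ = -65.3394° − -65.3379° = -0.0015°; Δλ = -81.5798° − -81.5910° = +0.0112°.
1° along a meridian = πR/180 = 111317 m.
ΔN = Δφ × 111317 = -167.0 m; ΔE = Δλ × 111317 × cos(-65.3379°) = +0.0112 × 111317 × 0.417266 = 520.2 m.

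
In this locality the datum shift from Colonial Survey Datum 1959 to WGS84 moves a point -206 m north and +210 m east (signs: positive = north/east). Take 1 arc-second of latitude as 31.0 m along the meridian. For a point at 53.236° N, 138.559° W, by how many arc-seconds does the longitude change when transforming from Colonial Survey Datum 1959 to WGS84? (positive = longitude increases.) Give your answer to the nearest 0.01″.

At latitude 53.236°, cos φ = 0.598520.
1″ of longitude at this latitude = 31.00 × cos φ = 18.5541 m, so Δλ = 210.0 / 18.5541 = 11.318″.

Δλ = 11.32″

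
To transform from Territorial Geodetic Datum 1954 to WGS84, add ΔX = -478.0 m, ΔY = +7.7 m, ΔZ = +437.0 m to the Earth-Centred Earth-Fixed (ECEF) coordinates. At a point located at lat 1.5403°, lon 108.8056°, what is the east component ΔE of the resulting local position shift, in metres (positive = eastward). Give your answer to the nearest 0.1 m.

The local east axis at (φ, λ) is (−sin λ, cos λ, 0), so ΔE = −sin(108.8056°)·(-478.0) + cos(108.8056°)·7.7 = 450.00 m.

ΔE = 450.0 m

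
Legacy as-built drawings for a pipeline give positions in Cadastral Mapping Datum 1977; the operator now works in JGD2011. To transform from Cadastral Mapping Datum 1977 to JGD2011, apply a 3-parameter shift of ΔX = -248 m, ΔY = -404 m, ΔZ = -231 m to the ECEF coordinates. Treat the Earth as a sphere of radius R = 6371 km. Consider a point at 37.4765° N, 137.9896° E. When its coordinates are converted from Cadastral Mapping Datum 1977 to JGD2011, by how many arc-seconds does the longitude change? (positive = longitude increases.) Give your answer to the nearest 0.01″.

Δλ = 19.02″

sin φ = 0.608436, cos φ = 0.793603, sin λ = 0.669265, cos λ = -0.743023.
East component: ΔE = −sin λ·ΔX + cos λ·ΔY = −(0.669265)(-248) + (-0.743023)(-404) = 466.16 m.
1° of latitude spans πR/180 = 111195 m; at latitude φ, 1° of longitude spans that × cos φ = 88244.6 m, so Δλ = 466.16 / 88244.6 × 3600 = 19.017″.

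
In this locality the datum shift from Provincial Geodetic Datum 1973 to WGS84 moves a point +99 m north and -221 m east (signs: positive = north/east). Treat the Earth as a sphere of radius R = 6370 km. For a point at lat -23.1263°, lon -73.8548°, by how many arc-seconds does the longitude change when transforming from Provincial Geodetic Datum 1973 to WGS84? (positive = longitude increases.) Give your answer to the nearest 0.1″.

Δλ = -7.8″

At latitude -23.1263°, cos φ = 0.919641.
One radian of longitude at latitude φ spans R cos φ, so Δλ = ΔE / (R cos φ) = -221.0 / (6370000 × 0.919641) = -3.7725e-05 rad = -7.781″.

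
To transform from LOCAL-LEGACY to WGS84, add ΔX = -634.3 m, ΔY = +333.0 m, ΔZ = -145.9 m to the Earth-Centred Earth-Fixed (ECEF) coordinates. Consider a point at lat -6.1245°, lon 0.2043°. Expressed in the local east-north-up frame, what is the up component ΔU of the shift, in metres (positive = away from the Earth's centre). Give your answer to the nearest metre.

ΔU = -614 m

At φ = -6.1245°, λ = 0.2043°: sin φ = -0.106689, cos φ = 0.994292, sin λ = 0.003566, cos λ = 0.999994.
ΔU = cos φ cos λ·ΔX + cos φ sin λ·ΔY + sin φ·ΔZ = (0.994292)(0.999994)(-634.3) + (0.994292)(0.003566)(333.0) + (-0.106689)(-145.9) = -613.93 m.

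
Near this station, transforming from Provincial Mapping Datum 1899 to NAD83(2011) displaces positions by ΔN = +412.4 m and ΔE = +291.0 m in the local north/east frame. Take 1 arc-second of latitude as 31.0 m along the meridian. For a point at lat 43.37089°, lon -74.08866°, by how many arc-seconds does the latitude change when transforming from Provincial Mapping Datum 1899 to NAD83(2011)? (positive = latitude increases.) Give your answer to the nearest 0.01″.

Δφ = 13.30″

1″ of latitude = 31.00 m, so Δφ = 412.4 / 31.00 = 13.303″.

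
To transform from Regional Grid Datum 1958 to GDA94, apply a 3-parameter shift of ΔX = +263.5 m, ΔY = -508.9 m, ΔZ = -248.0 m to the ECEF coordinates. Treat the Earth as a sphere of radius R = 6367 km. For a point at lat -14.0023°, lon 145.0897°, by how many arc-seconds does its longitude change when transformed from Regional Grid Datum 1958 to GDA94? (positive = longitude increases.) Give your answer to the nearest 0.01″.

sin φ = -0.241961, cos φ = 0.970286, sin λ = 0.572293, cos λ = -0.820049.
East component: ΔE = −sin λ·ΔX + cos λ·ΔY = −(0.572293)(263.5) + (-0.820049)(-508.9) = 266.52 m.
1° of latitude spans πR/180 = 111125 m; at latitude φ, 1° of longitude spans that × cos φ = 107823.1 m, so Δλ = 266.52 / 107823.1 × 3600 = 8.899″.

Δλ = 8.90″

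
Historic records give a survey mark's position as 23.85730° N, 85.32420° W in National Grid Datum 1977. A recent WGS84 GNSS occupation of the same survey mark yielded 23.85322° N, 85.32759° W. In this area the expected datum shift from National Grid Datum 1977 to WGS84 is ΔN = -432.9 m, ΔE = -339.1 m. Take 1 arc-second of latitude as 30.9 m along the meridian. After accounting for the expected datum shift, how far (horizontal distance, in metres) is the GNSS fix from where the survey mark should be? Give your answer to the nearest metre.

22 m

Observed coordinate differences: Δφ = -0.00408°, Δλ = -0.00339°.
Converting to metres (1° lat = 111240 m, cos φ = 0.914556): observed ΔN = -453.9 m, observed ΔE = -344.9 m.
Subtracting the expected shift leaves a residual of -453.9 − (-432.9) = -21.0 m north and -344.9 − (-339.1) = -5.8 m east.
Residual distance = √((-21.0)² + (-5.8)²) = 21.7 m.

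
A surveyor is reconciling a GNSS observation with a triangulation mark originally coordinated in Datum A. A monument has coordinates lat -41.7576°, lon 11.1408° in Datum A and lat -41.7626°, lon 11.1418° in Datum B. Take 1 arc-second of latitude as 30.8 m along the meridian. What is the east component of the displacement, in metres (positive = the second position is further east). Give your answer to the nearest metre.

ΔE = 83 m

Δφ = -41.7626° − -41.7576° = -0.0050°; Δλ = 11.1418° − 11.1408° = +0.0010°.
1° of latitude = 3600 × 30.80 = 110880 m.
ΔN = Δφ × 110880 = -554.4 m; ΔE = Δλ × 110880 × cos(-41.7576°) = +0.0010 × 110880 × 0.745969 = 82.7 m.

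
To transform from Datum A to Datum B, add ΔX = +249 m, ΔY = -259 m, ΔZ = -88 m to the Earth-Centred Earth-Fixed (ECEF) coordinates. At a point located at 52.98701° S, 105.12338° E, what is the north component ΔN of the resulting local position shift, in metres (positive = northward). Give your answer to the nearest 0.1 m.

ΔN = -304.5 m

At φ = -52.98701°, λ = 105.12338°: sin φ = -0.798499, cos φ = 0.601996, sin λ = 0.965366, cos λ = -0.260898.
ΔN = −sin φ cos λ·ΔX − sin φ sin λ·ΔY + cos φ·ΔZ = −(-0.798499)(-0.260898)(249) − (-0.798499)(0.965366)(-259) + (0.601996)(-88) = -304.50 m.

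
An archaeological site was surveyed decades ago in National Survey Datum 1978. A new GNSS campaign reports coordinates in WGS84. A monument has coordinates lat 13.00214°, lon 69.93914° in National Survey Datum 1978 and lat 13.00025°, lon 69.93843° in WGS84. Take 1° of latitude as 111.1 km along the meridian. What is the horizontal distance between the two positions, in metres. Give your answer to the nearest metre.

Δφ = 13.00025° − 13.00214° = -0.00189°; Δλ = 69.93843° − 69.93914° = -0.00071°.
ΔN = Δφ × 111100 = -210.0 m; ΔE = Δλ × 111100 × cos(13.00214°) = -0.00071 × 111100 × 0.974362 = -76.9 m.
Distance = √(ΔE² + ΔN²) = √((-76.9)² + (-210.0)²) = 223.6 m.

224 m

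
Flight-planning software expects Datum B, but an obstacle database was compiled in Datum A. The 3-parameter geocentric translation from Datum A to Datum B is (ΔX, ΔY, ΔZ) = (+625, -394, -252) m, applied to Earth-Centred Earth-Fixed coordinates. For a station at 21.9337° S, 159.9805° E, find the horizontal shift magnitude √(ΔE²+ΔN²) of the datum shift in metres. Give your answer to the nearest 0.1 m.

At φ = -21.9337°, λ = 159.9805°: sin φ = -0.373533, cos φ = 0.927617, sin λ = 0.342340, cos λ = -0.939576.
ΔE = −sin λ·ΔX + cos λ·ΔY = −(0.342340)·(625) + (-0.939576)·(-394) = 156.23 m.
ΔN = −sin φ cos λ·ΔX − sin φ sin λ·ΔY + cos φ·ΔZ = −(-0.373533)(-0.939576)(625) − (-0.373533)(0.342340)(-394) + (0.927617)(-252) = -503.49 m.
Horizontal magnitude = √(ΔE² + ΔN²) = √(156.23² + (-503.49)²) = 527.18 m.

527.2 m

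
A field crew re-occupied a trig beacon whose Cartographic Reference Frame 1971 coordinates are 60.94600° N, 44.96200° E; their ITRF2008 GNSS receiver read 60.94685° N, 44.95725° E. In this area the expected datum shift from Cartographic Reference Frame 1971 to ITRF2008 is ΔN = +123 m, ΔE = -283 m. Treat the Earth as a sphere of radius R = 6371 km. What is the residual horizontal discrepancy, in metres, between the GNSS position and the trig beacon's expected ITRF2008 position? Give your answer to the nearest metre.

39 m

Observed coordinate differences: Δφ = +0.00085°, Δλ = -0.00475°.
Converting to metres (1° lat = 111195 m, cos φ = 0.485634): observed ΔN = 94.5 m, observed ΔE = -256.5 m.
Subtracting the expected shift leaves a residual of 94.5 − (123) = -28.5 m north and -256.5 − (-283) = 26.5 m east.
Residual distance = √((-28.5)² + 26.5²) = 38.9 m.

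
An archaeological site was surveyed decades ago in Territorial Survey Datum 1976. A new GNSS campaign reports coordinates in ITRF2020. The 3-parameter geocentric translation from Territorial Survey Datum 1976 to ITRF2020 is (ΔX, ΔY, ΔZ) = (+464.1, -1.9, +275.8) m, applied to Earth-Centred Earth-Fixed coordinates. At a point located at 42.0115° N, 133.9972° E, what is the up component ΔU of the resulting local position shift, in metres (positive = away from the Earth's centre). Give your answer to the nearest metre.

The local up (radial) axis is (cos φ cos λ, cos φ sin λ, sin φ), giving ΔU = -239.528 − 1.016 + 184.587 = -55.96 m.

ΔU = -56 m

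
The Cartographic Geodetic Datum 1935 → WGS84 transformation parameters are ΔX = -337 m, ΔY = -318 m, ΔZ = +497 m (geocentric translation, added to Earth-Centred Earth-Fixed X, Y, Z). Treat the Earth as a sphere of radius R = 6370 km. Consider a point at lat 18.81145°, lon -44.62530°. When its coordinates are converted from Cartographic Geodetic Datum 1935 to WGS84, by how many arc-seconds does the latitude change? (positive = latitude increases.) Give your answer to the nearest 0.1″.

sin φ = 0.322455, cos φ = 0.946585, sin λ = -0.702467, cos λ = 0.711716.
North component: ΔN = −sin φ cos λ·ΔX − sin φ sin λ·ΔY + cos φ·ΔZ = −(0.322455)(0.711716)(-337) − (0.322455)(-0.702467)(-318) + (0.946585)(497) = 475.76 m.
1° of latitude spans πR/180 = 111177 m, so Δφ = 475.76 / 111177 × 3600 = 15.405″.

Δφ = 15.4″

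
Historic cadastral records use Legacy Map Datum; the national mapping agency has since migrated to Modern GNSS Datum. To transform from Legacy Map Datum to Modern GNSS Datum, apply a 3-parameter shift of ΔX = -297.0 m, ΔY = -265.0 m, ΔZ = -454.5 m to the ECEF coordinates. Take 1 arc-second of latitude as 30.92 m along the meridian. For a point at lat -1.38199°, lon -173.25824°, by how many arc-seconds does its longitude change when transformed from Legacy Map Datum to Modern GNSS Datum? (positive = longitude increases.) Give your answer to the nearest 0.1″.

sin φ = -0.024118, cos φ = 0.999709, sin λ = -0.117395, cos λ = -0.993085.
East component: ΔE = −sin λ·ΔX + cos λ·ΔY = −(-0.117395)(-297.0) + (-0.993085)(-265.0) = 228.30 m.
1° of latitude spans 3600 × 30.92 = 111312 m; at latitude φ, 1° of longitude spans that × cos φ = 111279.6 m, so Δλ = 228.30 / 111279.6 × 3600 = 7.386″.

Δλ = 7.4″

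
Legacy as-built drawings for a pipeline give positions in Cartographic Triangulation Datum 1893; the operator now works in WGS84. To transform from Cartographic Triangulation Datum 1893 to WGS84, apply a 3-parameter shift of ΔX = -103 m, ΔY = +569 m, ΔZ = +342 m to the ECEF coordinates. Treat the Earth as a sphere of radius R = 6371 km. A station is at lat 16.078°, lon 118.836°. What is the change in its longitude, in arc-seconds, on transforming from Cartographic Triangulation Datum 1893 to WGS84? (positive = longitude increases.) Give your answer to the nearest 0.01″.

sin φ = 0.276946, cos φ = 0.960886, sin λ = 0.876004, cos λ = -0.482304.
East component: ΔE = −sin λ·ΔX + cos λ·ΔY = −(0.876004)(-103) + (-0.482304)(569) = -184.20 m.
1° of latitude spans πR/180 = 111195 m; at latitude φ, 1° of longitude spans that × cos φ = 106845.6 m, so Δλ = -184.20 / 106845.6 × 3600 = -6.206″.

Δλ = -6.21″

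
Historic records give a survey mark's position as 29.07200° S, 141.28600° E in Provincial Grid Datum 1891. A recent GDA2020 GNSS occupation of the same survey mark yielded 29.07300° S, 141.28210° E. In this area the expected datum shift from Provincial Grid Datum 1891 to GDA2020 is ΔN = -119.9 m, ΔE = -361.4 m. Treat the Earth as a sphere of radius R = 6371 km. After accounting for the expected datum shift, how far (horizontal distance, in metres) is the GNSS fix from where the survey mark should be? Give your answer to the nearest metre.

20 m

Observed coordinate differences: Δφ = -0.00100°, Δλ = -0.00390°.
Converting to metres (1° lat = 111195 m, cos φ = 0.874010): observed ΔN = -111.2 m, observed ΔE = -379.0 m.
Subtracting the expected shift leaves a residual of -111.2 − (-119.9) = 8.7 m north and -379.0 − (-361.4) = -17.6 m east.
Residual distance = √(8.7² + (-17.6)²) = 19.7 m.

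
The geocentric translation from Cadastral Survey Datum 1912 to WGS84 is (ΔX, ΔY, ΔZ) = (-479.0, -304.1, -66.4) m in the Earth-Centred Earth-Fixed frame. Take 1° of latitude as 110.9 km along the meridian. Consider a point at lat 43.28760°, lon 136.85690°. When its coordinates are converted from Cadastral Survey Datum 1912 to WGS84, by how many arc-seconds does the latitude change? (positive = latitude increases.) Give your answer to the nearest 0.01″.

Δφ = -4.72″

sin φ = 0.685661, cos φ = 0.727921, sin λ = 0.683823, cos λ = -0.729648.
North component: ΔN = −sin φ cos λ·ΔX − sin φ sin λ·ΔY + cos φ·ΔZ = −(0.685661)(-0.729648)(-479.0) − (0.685661)(0.683823)(-304.1) + (0.727921)(-66.4) = -145.39 m.
1° of latitude spans 110900 m, so Δφ = -145.39 / 110900 × 3600 = -4.720″.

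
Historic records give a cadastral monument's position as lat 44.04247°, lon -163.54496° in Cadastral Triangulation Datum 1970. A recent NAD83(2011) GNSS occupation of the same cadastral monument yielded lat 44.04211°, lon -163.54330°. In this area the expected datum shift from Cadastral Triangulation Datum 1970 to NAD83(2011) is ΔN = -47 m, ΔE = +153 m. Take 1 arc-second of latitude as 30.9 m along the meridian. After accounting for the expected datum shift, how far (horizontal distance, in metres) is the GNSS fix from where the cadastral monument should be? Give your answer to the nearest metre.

Observed coordinate differences: Δφ = -0.00036°, Δλ = +0.00166°.
Converting to metres (1° lat = 111240 m, cos φ = 0.718825): observed ΔN = -40.0 m, observed ΔE = 132.7 m.
Subtracting the expected shift leaves a residual of -40.0 − (-47) = 7.0 m north and 132.7 − (153) = -20.3 m east.
Residual distance = √(7.0² + (-20.3)²) = 21.4 m.

21 m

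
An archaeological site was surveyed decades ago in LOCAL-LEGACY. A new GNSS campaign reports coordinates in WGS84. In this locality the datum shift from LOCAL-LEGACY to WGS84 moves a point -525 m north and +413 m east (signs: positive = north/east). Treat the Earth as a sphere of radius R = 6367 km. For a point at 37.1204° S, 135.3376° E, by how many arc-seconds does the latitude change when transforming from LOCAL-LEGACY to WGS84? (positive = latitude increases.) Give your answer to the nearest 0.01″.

On a sphere of radius R, 1 rad of latitude = R, so Δφ = ΔN / R = -525.0 / 6367000 = -8.2456e-05 rad = -17.008″.

Δφ = -17.01″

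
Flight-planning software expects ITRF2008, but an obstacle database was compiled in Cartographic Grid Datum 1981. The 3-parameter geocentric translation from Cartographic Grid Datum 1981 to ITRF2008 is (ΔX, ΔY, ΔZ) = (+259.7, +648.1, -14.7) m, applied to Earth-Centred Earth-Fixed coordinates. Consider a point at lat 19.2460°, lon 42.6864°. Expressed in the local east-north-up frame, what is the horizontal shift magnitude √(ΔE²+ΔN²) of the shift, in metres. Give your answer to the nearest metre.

373 m

The local east axis at (φ, λ) is (−sin λ, cos λ, 0), so ΔE = −sin(42.6864°)·259.7 + cos(42.6864°)·648.1 = 300.33 m.
The local north axis is (−sin φ cos λ, −sin φ sin λ, cos φ), giving ΔN = -62.925 − 144.838 − 13.878 = -221.64 m.
Horizontal magnitude = √(ΔE² + ΔN²) = √(300.33² + (-221.64)²) = 373.26 m.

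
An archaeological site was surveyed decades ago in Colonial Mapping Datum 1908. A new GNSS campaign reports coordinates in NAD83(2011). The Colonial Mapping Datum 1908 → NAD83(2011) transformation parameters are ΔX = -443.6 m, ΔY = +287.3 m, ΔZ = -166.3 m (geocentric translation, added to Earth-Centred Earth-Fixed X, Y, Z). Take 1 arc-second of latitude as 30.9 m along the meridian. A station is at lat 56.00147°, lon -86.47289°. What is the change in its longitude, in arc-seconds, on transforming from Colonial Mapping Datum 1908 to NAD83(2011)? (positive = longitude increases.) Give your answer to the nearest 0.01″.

sin φ = 0.829052, cos φ = 0.559172, sin λ = -0.998106, cos λ = 0.061521.
East component: ΔE = −sin λ·ΔX + cos λ·ΔY = −(-0.998106)(-443.6) + (0.061521)(287.3) = -425.08 m.
1° of latitude spans 3600 × 30.90 = 111240 m; at latitude φ, 1° of longitude spans that × cos φ = 62202.3 m, so Δλ = -425.08 / 62202.3 × 3600 = -24.602″.

Δλ = -24.60″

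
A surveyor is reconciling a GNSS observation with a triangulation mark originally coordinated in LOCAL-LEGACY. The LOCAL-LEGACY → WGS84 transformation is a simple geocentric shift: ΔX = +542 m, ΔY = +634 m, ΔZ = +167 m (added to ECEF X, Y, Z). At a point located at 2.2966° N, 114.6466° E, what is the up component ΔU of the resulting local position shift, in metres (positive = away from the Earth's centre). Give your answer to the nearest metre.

The local up (radial) axis is (cos φ cos λ, cos φ sin λ, sin φ), giving ΔU = -225.843 + 575.778 + 6.692 = 356.63 m.

ΔU = 357 m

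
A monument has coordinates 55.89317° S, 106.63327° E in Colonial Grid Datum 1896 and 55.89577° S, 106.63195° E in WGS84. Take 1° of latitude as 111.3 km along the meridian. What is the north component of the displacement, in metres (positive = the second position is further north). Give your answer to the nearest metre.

Δφ = -55.89577° − -55.89317° = -0.00260°; Δλ = 106.63195° − 106.63327° = -0.00132°.
ΔN = Δφ × 111300 = -289.4 m; ΔE = Δλ × 111300 × cos(-55.89317°) = -0.00132 × 111300 × 0.560738 = -82.4 m.

ΔN = -289 m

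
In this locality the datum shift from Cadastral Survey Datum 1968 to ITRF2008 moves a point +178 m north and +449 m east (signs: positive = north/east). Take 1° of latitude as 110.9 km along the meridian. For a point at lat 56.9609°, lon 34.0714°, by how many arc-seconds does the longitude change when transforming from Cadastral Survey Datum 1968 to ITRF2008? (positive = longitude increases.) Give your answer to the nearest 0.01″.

At latitude 56.9609°, cos φ = 0.545211.
1° of longitude at this latitude = 110.9 × cos φ = 60.46 km, so Δλ = 449.0 / 60463.9 = 0.0074259° = 26.733″.

Δλ = 26.73″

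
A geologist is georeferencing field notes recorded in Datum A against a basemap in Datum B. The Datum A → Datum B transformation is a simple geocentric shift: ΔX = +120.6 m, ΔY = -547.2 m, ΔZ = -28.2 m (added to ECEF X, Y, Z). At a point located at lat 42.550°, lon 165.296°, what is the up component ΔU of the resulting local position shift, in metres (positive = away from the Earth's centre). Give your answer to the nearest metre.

ΔU = -207 m

At φ = 42.550°, λ = 165.296°: sin φ = 0.676233, cos φ = 0.736687, sin λ = 0.253825, cos λ = -0.967250.
ΔU = cos φ cos λ·ΔX + cos φ sin λ·ΔY + sin φ·ΔZ = (0.736687)(-0.967250)(120.6) + (0.736687)(0.253825)(-547.2) + (0.676233)(-28.2) = -207.33 m.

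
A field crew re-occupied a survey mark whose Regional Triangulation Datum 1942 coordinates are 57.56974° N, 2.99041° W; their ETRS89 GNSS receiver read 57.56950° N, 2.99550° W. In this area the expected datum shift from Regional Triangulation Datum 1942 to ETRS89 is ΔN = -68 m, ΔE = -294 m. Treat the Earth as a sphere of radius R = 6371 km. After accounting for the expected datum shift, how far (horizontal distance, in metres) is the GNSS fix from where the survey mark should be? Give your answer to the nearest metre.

42 m

Observed coordinate differences: Δφ = -0.00024°, Δλ = -0.00509°.
Converting to metres (1° lat = 111195 m, cos φ = 0.536273): observed ΔN = -26.7 m, observed ΔE = -303.5 m.
Subtracting the expected shift leaves a residual of -26.7 − (-68) = 41.3 m north and -303.5 − (-294) = -9.5 m east.
Residual distance = √(41.3² + (-9.5)²) = 42.4 m.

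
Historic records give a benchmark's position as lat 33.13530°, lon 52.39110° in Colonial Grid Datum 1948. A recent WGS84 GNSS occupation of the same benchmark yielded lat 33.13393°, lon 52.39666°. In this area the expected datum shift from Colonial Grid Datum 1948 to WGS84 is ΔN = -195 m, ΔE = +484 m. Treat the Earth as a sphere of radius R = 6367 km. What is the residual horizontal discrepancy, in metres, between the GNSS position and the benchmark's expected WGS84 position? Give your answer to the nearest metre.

54 m

Observed coordinate differences: Δφ = -0.00137°, Δλ = +0.00556°.
Converting to metres (1° lat = 111125 m, cos φ = 0.837382): observed ΔN = -152.2 m, observed ΔE = 517.4 m.
Subtracting the expected shift leaves a residual of -152.2 − (-195) = 42.8 m north and 517.4 − (484) = 33.4 m east.
Residual distance = √(42.8² + 33.4²) = 54.2 m.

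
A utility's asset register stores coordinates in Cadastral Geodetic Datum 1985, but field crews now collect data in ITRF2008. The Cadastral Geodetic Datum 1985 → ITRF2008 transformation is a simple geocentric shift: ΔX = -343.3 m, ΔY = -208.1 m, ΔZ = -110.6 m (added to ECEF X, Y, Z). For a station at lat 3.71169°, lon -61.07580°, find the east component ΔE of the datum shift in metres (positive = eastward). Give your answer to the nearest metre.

ΔE = -401 m

At φ = 3.71169°, λ = -61.07580°: sin φ = 0.064736, cos φ = 0.997902, sin λ = -0.875260, cos λ = 0.483652.
ΔE = −sin λ·ΔX + cos λ·ΔY = −(-0.875260)·(-343.3) + (0.483652)·(-208.1) = -401.12 m.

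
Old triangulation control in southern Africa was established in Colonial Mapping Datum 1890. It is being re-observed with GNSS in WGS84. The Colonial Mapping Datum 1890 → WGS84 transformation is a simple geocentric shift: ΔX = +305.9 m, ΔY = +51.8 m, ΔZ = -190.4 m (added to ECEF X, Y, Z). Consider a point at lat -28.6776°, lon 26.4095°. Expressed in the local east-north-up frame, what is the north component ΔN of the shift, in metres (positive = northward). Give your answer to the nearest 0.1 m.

ΔN = -24.5 m

At φ = -28.6776°, λ = 26.4095°: sin φ = -0.479881, cos φ = 0.877334, sin λ = 0.444784, cos λ = 0.895638.
ΔN = −sin φ cos λ·ΔX − sin φ sin λ·ΔY + cos φ·ΔZ = −(-0.479881)(0.895638)(305.9) − (-0.479881)(0.444784)(51.8) + (0.877334)(-190.4) = -24.51 m.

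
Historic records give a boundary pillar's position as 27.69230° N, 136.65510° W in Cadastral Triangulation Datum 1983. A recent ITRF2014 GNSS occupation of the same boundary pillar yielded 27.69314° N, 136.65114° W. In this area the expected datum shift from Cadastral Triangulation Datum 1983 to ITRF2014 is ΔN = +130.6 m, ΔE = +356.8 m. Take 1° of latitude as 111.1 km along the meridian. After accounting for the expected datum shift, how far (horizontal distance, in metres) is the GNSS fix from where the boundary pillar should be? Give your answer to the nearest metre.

50 m

Observed coordinate differences: Δφ = +0.00084°, Δλ = +0.00396°.
Converting to metres (1° lat = 111100 m, cos φ = 0.885456): observed ΔN = 93.3 m, observed ΔE = 389.6 m.
Subtracting the expected shift leaves a residual of 93.3 − (130.6) = -37.3 m north and 389.6 − (356.8) = 32.8 m east.
Residual distance = √((-37.3)² + 32.8²) = 49.6 m.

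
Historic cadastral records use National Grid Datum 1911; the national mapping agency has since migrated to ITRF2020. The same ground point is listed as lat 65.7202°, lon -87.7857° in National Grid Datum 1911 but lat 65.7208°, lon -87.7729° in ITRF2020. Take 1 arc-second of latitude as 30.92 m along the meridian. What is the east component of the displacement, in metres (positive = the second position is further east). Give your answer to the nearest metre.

Δφ = 65.7208° − 65.7202° = +0.0006°; Δλ = -87.7729° − -87.7857° = +0.0128°.
1° of latitude = 3600 × 30.92 = 111312 m.
ΔN = Δφ × 111312 = 66.8 m; ΔE = Δλ × 111312 × cos(65.7202°) = +0.0128 × 111312 × 0.411193 = 585.9 m.

ΔE = 586 m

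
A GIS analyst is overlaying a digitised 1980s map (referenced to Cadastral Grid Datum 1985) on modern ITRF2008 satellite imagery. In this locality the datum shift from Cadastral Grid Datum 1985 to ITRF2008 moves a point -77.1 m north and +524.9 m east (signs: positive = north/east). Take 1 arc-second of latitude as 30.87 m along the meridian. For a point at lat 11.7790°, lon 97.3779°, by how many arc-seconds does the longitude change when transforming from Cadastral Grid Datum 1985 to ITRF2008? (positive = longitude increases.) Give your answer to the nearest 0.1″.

At latitude 11.7790°, cos φ = 0.978942.
1″ of longitude at this latitude = 30.87 × cos φ = 30.2199 m, so Δλ = 524.9 / 30.2199 = 17.369″.

Δλ = 17.4″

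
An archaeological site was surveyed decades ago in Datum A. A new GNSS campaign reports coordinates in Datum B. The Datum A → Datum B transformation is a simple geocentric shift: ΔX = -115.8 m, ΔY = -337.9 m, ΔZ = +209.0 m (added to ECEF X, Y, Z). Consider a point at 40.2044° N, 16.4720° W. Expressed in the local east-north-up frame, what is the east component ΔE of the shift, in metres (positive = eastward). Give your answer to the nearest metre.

ΔE = -357 m

At φ = 40.2044°, λ = -16.4720°: sin φ = 0.645516, cos φ = 0.763746, sin λ = -0.283547, cos λ = 0.958958.
ΔE = −sin λ·ΔX + cos λ·ΔY = −(-0.283547)·(-115.8) + (0.958958)·(-337.9) = -356.87 m.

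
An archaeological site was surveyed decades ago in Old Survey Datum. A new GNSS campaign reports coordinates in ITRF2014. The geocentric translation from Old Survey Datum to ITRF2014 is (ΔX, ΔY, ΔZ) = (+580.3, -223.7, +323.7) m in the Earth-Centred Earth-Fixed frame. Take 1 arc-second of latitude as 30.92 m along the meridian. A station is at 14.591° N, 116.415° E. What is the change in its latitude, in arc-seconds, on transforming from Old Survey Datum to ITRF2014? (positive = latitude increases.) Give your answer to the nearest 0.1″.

sin φ = 0.251917, cos φ = 0.967749, sin λ = 0.895595, cos λ = -0.444870.
North component: ΔN = −sin φ cos λ·ΔX − sin φ sin λ·ΔY + cos φ·ΔZ = −(0.251917)(-0.444870)(580.3) − (0.251917)(0.895595)(-223.7) + (0.967749)(323.7) = 428.77 m.
1° of latitude spans 3600 × 30.92 = 111312 m, so Δφ = 428.77 / 111312 × 3600 = 13.867″.

Δφ = 13.9″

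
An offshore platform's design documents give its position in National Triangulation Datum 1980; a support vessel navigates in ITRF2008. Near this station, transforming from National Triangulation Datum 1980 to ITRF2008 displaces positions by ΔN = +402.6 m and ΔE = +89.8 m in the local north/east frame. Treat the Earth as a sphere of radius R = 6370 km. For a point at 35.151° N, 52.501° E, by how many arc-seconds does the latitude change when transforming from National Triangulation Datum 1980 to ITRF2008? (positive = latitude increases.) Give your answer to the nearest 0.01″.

Δφ = 13.04″

On a sphere of radius R, 1 rad of latitude = R, so Δφ = ΔN / R = 402.6 / 6370000 = 6.3203e-05 rad = 13.036″.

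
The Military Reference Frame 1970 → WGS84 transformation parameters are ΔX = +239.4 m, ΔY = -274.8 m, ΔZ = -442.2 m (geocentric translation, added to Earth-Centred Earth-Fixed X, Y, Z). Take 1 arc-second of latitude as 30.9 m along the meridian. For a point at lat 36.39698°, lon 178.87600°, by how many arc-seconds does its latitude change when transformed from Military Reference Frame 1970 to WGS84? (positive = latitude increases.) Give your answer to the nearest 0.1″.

Δφ = -6.8″

sin φ = 0.593376, cos φ = 0.804925, sin λ = 0.019616, cos λ = -0.999808.
North component: ΔN = −sin φ cos λ·ΔX − sin φ sin λ·ΔY + cos φ·ΔZ = −(0.593376)(-0.999808)(239.4) − (0.593376)(0.019616)(-274.8) + (0.804925)(-442.2) = -210.71 m.
1° of latitude spans 3600 × 30.90 = 111240 m, so Δφ = -210.71 / 111240 × 3600 = -6.819″.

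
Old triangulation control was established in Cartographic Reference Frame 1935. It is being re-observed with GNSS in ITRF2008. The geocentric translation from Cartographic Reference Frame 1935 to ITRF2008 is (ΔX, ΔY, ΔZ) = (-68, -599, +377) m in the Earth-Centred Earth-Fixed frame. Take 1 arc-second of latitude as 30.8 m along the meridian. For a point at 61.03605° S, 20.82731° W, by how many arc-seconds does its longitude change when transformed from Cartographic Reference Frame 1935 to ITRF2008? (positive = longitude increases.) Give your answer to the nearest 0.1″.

Δλ = -39.2″

sin φ = -0.874925, cos φ = 0.484259, sin λ = -0.355553, cos λ = 0.934656.
East component: ΔE = −sin λ·ΔX + cos λ·ΔY = −(-0.355553)(-68) + (0.934656)(-599) = -584.04 m.
1° of latitude spans 3600 × 30.80 = 110880 m; at latitude φ, 1° of longitude spans that × cos φ = 53694.7 m, so Δλ = -584.04 / 53694.7 × 3600 = -39.157″.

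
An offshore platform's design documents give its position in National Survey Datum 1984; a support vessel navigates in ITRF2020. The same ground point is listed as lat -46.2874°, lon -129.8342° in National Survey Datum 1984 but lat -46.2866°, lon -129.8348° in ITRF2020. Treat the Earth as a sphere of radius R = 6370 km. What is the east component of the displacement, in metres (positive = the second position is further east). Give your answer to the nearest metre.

ΔE = -46 m

Δφ = -46.2866° − -46.2874° = +0.0008°; Δλ = -129.8348° − -129.8342° = -0.0006°.
1° along a meridian = πR/180 = 111177 m.
ΔN = Δφ × 111177 = 88.9 m; ΔE = Δλ × 111177 × cos(-46.2874°) = -0.0006 × 111177 × 0.691041 = -46.1 m.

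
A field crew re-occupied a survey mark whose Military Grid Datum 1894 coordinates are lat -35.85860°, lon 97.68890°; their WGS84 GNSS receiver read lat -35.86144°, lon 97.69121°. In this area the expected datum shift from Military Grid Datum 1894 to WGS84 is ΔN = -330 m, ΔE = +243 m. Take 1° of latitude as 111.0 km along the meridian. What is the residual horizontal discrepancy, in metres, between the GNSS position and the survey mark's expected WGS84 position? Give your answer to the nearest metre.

38 m

Observed coordinate differences: Δφ = -0.00284°, Δλ = +0.00231°.
Converting to metres (1° lat = 111000 m, cos φ = 0.810465): observed ΔN = -315.2 m, observed ΔE = 207.8 m.
Subtracting the expected shift leaves a residual of -315.2 − (-330) = 14.8 m north and 207.8 − (243) = -35.2 m east.
Residual distance = √(14.8² + (-35.2)²) = 38.2 m.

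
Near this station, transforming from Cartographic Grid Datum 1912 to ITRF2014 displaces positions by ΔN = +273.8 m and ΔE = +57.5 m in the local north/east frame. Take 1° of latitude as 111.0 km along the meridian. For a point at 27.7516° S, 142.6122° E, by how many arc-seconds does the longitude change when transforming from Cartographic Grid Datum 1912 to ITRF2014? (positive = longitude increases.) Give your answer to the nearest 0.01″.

Δλ = 2.11″

At latitude -27.7516°, cos φ = 0.884975.
1° of longitude at this latitude = 111.0 × cos φ = 98.23 km, so Δλ = 57.5 / 98232.2 = 0.0005853° = 2.107″.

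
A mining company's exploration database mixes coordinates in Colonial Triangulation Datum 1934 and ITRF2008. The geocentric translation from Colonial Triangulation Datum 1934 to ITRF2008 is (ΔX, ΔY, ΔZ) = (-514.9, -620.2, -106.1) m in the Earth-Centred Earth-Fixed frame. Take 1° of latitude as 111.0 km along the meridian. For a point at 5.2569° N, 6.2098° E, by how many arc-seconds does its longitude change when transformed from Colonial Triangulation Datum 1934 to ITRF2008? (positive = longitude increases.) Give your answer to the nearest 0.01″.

sin φ = 0.091622, cos φ = 0.995794, sin λ = 0.108169, cos λ = 0.994132.
East component: ΔE = −sin λ·ΔX + cos λ·ΔY = −(0.108169)(-514.9) + (0.994132)(-620.2) = -560.86 m.
1° of latitude spans 111000 m; at latitude φ, 1° of longitude spans that × cos φ = 110533.1 m, so Δλ = -560.86 / 110533.1 × 3600 = -18.267″.

Δλ = -18.27″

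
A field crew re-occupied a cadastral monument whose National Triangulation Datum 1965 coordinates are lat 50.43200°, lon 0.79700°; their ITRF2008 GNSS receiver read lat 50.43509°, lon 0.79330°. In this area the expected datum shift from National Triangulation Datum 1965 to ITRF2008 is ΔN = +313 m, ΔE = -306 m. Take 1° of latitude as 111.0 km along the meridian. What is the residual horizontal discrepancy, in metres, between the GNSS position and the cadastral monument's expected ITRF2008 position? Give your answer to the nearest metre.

54 m

Observed coordinate differences: Δφ = +0.00309°, Δλ = -0.00370°.
Converting to metres (1° lat = 111000 m, cos φ = 0.636994): observed ΔN = 343.0 m, observed ΔE = -261.6 m.
Subtracting the expected shift leaves a residual of 343.0 − (313) = 30.0 m north and -261.6 − (-306) = 44.4 m east.
Residual distance = √(30.0² + 44.4²) = 53.6 m.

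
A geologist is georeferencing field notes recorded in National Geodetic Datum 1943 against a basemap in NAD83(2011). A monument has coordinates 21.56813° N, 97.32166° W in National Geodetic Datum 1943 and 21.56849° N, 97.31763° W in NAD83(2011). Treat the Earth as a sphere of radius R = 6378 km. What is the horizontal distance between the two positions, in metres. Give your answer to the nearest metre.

Δφ = 21.56849° − 21.56813° = +0.00036°; Δλ = -97.31763° − -97.32166° = +0.00403°.
1° along a meridian = πR/180 = 111317 m.
ΔN = Δφ × 111317 = 40.1 m; ΔE = Δλ × 111317 × cos(21.56813°) = +0.00403 × 111317 × 0.929981 = 417.2 m.
Distance = √(ΔE² + ΔN²) = √(417.2² + 40.1²) = 419.1 m.

419 m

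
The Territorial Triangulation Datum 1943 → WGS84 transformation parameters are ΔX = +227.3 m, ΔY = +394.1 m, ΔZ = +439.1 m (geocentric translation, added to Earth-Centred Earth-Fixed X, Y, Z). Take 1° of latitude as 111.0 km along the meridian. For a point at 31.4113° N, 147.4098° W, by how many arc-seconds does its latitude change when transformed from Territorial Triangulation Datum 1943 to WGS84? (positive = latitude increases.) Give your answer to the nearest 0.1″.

Δφ = 19.0″

sin φ = 0.521178, cos φ = 0.853448, sin λ = -0.538627, cos λ = -0.842545.
North component: ΔN = −sin φ cos λ·ΔX − sin φ sin λ·ΔY + cos φ·ΔZ = −(0.521178)(-0.842545)(227.3) − (0.521178)(-0.538627)(394.1) + (0.853448)(439.1) = 585.19 m.
1° of latitude spans 111000 m, so Δφ = 585.19 / 111000 × 3600 = 18.979″.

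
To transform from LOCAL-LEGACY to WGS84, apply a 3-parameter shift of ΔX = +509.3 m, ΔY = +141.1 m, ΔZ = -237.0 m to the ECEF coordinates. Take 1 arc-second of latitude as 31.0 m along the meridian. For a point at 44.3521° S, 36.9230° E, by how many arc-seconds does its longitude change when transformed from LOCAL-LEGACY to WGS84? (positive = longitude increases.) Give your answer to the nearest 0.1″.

sin φ = -0.699066, cos φ = 0.715057, sin λ = 0.600741, cos λ = 0.799444.
East component: ΔE = −sin λ·ΔX + cos λ·ΔY = −(0.600741)(509.3) + (0.799444)(141.1) = -193.16 m.
1° of latitude spans 3600 × 31.00 = 111600 m; at latitude φ, 1° of longitude spans that × cos φ = 79800.4 m, so Δλ = -193.16 / 79800.4 × 3600 = -8.714″.

Δλ = -8.7″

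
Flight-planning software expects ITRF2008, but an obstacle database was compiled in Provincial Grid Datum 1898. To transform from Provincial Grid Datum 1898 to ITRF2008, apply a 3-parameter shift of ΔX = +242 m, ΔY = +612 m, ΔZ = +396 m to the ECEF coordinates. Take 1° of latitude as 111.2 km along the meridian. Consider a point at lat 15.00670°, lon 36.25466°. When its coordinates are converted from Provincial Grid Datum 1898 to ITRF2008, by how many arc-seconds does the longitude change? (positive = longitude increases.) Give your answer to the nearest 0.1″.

sin φ = 0.258932, cos φ = 0.965896, sin λ = 0.591375, cos λ = 0.806397.
East component: ΔE = −sin λ·ΔX + cos λ·ΔY = −(0.591375)(242) + (0.806397)(612) = 350.40 m.
1° of latitude spans 111200 m; at latitude φ, 1° of longitude spans that × cos φ = 107407.6 m, so Δλ = 350.40 / 107407.6 × 3600 = 11.744″.

Δλ = 11.7″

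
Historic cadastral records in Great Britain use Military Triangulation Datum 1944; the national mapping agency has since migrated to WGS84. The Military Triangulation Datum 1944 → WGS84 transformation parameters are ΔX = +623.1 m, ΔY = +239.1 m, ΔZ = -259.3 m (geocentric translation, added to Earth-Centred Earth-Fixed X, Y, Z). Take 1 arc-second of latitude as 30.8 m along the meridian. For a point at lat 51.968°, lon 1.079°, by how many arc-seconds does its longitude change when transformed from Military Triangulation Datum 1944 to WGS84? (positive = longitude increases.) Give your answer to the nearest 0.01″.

Δλ = 11.98″

sin φ = 0.787667, cos φ = 0.616101, sin λ = 0.018831, cos λ = 0.999823.
East component: ΔE = −sin λ·ΔX + cos λ·ΔY = −(0.018831)(623.1) + (0.999823)(239.1) = 227.32 m.
1° of latitude spans 3600 × 30.80 = 110880 m; at latitude φ, 1° of longitude spans that × cos φ = 68313.3 m, so Δλ = 227.32 / 68313.3 × 3600 = 11.980″.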